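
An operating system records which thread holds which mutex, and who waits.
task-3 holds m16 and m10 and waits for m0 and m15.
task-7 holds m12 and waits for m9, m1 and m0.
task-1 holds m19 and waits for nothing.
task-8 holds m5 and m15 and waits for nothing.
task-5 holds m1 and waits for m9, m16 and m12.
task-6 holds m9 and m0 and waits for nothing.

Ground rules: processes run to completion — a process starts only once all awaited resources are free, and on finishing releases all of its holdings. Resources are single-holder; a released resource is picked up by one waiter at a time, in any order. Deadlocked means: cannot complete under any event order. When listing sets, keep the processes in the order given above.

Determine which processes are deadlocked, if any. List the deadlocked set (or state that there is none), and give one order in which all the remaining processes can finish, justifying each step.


Deadlocked set: task-7 and task-5.
Key observation: the knot is the closed ring of waits task-7 -> task-5 -> task-7; no other process is dragged down with it.
The rest can finish in the order task-8, task-6, task-1, task-3.
Check, step by step:
  run task-8 (it waits on nothing); releases m5 and m15
  run task-6 (it waits on nothing); releases m9 and m0
  run task-1 (it waits on nothing); releases m19
  task-3: everything it awaited (m0 and m15) is free; runs, freeing m16 and m10


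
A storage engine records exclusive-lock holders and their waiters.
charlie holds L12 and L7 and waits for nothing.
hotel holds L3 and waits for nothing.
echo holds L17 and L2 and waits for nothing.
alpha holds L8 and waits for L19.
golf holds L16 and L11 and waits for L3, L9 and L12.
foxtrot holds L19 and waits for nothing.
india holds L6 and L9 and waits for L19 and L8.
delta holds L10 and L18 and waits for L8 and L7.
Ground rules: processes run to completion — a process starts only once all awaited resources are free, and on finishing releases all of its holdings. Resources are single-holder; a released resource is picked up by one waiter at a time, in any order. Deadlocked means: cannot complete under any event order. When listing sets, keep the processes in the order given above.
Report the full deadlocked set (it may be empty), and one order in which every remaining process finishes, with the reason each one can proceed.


Nothing here is deadlocked.
Key observation: the wait graph is acyclic; completion cascades from the unblocked processes through everyone else.
One completion order for the rest: foxtrot, alpha, charlie, india, hotel, echo, golf, delta.
Verifying each step:
  foxtrot waits on nothing -> runs at once and releases L19
  run alpha (all its waits — L19 — are resolved); releases L8
  charlie waits on nothing -> runs at once and releases L12 and L7
  run india (all its waits — L19 and L8 — are resolved); releases L6 and L9
  hotel waits on nothing -> runs at once and releases L3
  echo waits on nothing -> runs at once and releases L17 and L2
  run golf (all its waits — L3, L9 and L12 — are resolved); releases L16 and L11
  run delta (all its waits — L8 and L7 — are resolved); releases L10 and L18


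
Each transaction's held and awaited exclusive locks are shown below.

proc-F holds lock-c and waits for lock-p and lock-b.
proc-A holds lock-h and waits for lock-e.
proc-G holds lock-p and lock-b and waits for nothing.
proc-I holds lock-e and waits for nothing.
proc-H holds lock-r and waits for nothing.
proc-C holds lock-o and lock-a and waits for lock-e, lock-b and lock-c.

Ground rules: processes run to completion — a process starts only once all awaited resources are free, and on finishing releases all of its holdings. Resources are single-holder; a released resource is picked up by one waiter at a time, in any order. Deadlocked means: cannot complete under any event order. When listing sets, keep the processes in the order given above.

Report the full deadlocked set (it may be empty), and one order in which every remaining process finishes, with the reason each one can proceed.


The deadlocked set is empty.
Key observation: every chain of waits terminates; starting from the processes that wait on nothing, all the rest unlock in turn.
A valid finishing order for the others: proc-I, proc-G, proc-F, proc-A, proc-C, proc-H.
Walking it through:
  proc-I waits on nothing -> runs at once and releases lock-e
  proc-G waits on nothing -> runs at once and releases lock-p and lock-b
  proc-F waits on lock-p and lock-b — all released -> runs and releases lock-c
  proc-A waits on lock-e — all released -> runs and releases lock-h
  proc-C waits on lock-e, lock-b and lock-c — all released -> runs and releases lock-o and lock-a
  proc-H waits on nothing -> runs at once and releases lock-r


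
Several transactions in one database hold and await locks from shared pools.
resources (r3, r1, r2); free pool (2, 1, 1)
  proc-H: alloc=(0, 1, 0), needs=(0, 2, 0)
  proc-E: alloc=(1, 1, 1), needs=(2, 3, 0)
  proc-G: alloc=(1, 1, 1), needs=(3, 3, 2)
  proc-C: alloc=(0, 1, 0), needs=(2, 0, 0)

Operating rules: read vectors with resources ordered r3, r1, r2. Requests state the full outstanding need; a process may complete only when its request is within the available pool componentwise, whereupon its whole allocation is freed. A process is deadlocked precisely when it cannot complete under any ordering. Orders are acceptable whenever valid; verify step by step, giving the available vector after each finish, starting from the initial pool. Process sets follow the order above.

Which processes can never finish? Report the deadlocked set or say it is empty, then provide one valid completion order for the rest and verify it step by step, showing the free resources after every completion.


No process is deadlocked.
Key observation: proc-C fits the free pool immediately, and its release cascades until everyone finishes.
One completion order for the rest: proc-C, proc-H, proc-E, proc-G. Check, step by step:
  pool = (2, 1, 1)
  run proc-C (needs (2, 0, 0), free (2, 1, 1)); after release of (0, 1, 0) the pool is (2, 2, 1)
  run proc-H (needs (0, 2, 0), free (2, 2, 1)); after release of (0, 1, 0) the pool is (2, 3, 1)
  run proc-E (needs (2, 3, 0), free (2, 3, 1)); after release of (1, 1, 1) the pool is (3, 4, 2)
  run proc-G (needs (3, 3, 2), free (3, 4, 2)); after release of (1, 1, 1) the pool is (4, 5, 3)


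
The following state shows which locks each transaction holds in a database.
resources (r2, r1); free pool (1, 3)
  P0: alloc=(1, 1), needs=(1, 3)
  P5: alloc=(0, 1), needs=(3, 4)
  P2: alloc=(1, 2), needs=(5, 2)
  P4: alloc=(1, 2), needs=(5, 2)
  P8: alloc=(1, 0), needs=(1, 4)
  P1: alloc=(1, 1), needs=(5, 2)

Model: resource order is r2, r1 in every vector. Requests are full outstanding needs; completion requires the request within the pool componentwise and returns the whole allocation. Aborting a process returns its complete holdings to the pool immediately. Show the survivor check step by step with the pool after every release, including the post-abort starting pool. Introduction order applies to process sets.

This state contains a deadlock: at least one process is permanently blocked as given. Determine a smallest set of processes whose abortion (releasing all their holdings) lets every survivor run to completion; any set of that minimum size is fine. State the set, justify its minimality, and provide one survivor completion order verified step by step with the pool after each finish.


The answer: abort P2 and P4.
Key observation: aborting P2 and P4 returns (2, 4), and P1 — hopeless before — runs at step 3 with the returned capacity in the pool.
Minimality, checking each single-abort alternative: P0 alone leaves P2 blocked (short on r2); P5 alone leaves P2 blocked (short on r2); P2 alone leaves P4 blocked (short on r2); P4 alone leaves P2 blocked (short on r2); P8 alone leaves P2 blocked (short on r2); P1 alone leaves P2 blocked (short on r2).
One survivor order: P0, P8, P1, P5. Verifying each step (post-abort pool first):
  pool = (3, 7)
  P0 needs (1, 3) <= (3, 7) -> finishes; pool += (1, 1) = (4, 8)
  P8 needs (1, 4) <= (4, 8) -> finishes; pool += (1, 0) = (5, 8)
  P1 needs (5, 2) <= (5, 8) -> finishes; pool += (1, 1) = (6, 9)
  P5 needs (3, 4) <= (6, 9) -> finishes; pool += (0, 1) = (6, 10)


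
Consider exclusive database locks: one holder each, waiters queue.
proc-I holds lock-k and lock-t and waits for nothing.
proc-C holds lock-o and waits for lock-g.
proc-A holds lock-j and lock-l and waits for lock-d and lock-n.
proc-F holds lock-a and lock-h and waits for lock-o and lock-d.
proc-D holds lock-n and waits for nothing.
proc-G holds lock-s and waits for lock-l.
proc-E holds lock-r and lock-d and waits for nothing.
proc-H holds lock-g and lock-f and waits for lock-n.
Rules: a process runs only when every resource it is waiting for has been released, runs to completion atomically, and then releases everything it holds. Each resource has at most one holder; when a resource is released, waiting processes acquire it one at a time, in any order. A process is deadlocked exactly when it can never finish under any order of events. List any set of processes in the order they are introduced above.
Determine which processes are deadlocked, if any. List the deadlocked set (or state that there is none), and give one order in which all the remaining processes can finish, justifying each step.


Nothing here is deadlocked.
Key observation: every chain of waits terminates; starting from the processes that wait on nothing, all the rest unlock in turn.
One completion order for the rest: proc-E, proc-D, proc-A, proc-H, proc-C, proc-G, proc-I, proc-F.
Verifying each step:
  proc-E waits on nothing -> runs at once and releases lock-r and lock-d
  proc-D waits on nothing -> runs at once and releases lock-n
  proc-A waits on lock-d and lock-n — all released -> runs and releases lock-j and lock-l
  proc-H waits on lock-n — all released -> runs and releases lock-g and lock-f
  proc-C waits on lock-g — all released -> runs and releases lock-o
  proc-G waits on lock-l — all released -> runs and releases lock-s
  proc-I waits on nothing -> runs at once and releases lock-k and lock-t
  proc-F waits on lock-o and lock-d — all released -> runs and releases lock-a and lock-h


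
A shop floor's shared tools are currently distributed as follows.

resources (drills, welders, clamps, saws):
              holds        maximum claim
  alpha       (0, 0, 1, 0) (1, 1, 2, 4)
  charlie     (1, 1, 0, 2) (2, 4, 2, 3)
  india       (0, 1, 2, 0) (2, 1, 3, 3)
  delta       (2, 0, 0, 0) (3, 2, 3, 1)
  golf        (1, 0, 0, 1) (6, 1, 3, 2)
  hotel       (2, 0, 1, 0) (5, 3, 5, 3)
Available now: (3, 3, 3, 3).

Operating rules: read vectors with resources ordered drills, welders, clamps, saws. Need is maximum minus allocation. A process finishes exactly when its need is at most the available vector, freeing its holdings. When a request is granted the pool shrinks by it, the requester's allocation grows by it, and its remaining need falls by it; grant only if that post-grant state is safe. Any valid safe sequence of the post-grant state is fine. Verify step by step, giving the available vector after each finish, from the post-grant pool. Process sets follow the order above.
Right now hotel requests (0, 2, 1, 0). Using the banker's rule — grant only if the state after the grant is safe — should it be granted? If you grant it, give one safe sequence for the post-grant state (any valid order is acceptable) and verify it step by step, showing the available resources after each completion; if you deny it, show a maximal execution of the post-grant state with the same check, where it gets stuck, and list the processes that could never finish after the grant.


GRANT: granting preserves safety; a valid post-grant sequence is india, delta, hotel, charlie, alpha, golf.
Key observation: with (3, 1, 2, 3) left after the transfer, india can run at once — the state stays safe.
Step-by-step check of the post-grant state:
  pool = (3, 1, 2, 3)
  india needs (2, 0, 1, 3) <= (3, 1, 2, 3) -> finishes; pool += (0, 1, 2, 0) = (3, 2, 4, 3)
  delta needs (1, 2, 3, 1) <= (3, 2, 4, 3) -> finishes; pool += (2, 0, 0, 0) = (5, 2, 4, 3)
  hotel needs (3, 1, 3, 3) <= (5, 2, 4, 3) -> finishes; pool += (2, 2, 2, 0) = (7, 4, 6, 3)
  charlie needs (1, 3, 2, 1) <= (7, 4, 6, 3) -> finishes; pool += (1, 1, 0, 2) = (8, 5, 6, 5)
  alpha needs (1, 1, 1, 4) <= (8, 5, 6, 5) -> finishes; pool += (0, 0, 1, 0) = (8, 5, 7, 5)
  golf needs (5, 1, 3, 1) <= (8, 5, 7, 5) -> finishes; pool += (1, 0, 0, 1) = (9, 5, 7, 6)


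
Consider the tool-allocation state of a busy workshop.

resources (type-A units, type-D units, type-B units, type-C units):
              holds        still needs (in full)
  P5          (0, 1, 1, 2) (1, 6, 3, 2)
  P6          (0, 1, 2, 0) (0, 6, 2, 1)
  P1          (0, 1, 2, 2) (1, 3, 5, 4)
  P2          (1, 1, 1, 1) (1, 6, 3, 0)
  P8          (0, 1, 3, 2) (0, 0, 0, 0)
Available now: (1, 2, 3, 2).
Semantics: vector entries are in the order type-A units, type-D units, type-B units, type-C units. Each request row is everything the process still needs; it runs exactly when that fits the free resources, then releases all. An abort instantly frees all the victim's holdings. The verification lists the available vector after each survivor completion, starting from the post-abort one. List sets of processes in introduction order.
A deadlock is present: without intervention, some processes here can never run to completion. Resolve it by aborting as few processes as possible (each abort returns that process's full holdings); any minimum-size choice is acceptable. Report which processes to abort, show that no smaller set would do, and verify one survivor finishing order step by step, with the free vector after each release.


Minimum abort set: P5 and P6.
Key observation: P2 had no path to completion before; after the abort of P5 and P6 ((0, 2, 3, 2) returned), step 3 is where it fits.
No one abort is enough; case by case: P5 alone leaves P6 blocked (short on type-D units); P6 alone leaves P5 blocked (short on type-D units); P1 alone leaves P5 blocked (short on type-D units); P2 alone leaves P5 blocked (short on type-D units); P8 alone leaves P5 blocked (short on type-D units).
Survivors finish in the order: P1, P8, P2. Verifying each step (pool after the aborts first):
  pool = (1, 4, 6, 4)
  P1 needs (1, 3, 5, 4) <= (1, 4, 6, 4) -> finishes; pool += (0, 1, 2, 2) = (1, 5, 8, 6)
  P8 needs (0, 0, 0, 0) <= (1, 5, 8, 6) -> finishes; pool += (0, 1, 3, 2) = (1, 6, 11, 8)
  P2 needs (1, 6, 3, 0) <= (1, 6, 11, 8) -> finishes; pool += (1, 1, 1, 1) = (2, 7, 12, 9)


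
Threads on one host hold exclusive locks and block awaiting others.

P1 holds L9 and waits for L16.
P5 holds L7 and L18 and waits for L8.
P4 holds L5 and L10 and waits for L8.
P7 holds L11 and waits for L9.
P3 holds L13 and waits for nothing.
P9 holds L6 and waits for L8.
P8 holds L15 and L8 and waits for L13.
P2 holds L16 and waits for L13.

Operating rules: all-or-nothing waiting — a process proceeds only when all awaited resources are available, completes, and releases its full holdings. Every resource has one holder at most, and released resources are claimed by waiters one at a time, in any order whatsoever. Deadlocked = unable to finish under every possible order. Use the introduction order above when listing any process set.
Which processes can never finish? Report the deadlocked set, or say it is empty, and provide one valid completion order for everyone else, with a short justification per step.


No process is deadlocked.
Key observation: no waiting chain loops back on itself — every chain ends at a process that waits on nothing, so everyone eventually runs.
The rest can finish in the order P3, P2, P8, P4, P5, P9, P1, P7.
Step-by-step check:
  P3 waits on nothing -> runs at once and releases L13
  run P2 (all its waits — L13 — are resolved); releases L16
  run P8 (all its waits — L13 — are resolved); releases L15 and L8
  run P4 (all its waits — L8 — are resolved); releases L5 and L10
  run P5 (all its waits — L8 — are resolved); releases L7 and L18
  run P9 (all its waits — L8 — are resolved); releases L6
  run P1 (all its waits — L16 — are resolved); releases L9
  run P7 (all its waits — L9 — are resolved); releases L11


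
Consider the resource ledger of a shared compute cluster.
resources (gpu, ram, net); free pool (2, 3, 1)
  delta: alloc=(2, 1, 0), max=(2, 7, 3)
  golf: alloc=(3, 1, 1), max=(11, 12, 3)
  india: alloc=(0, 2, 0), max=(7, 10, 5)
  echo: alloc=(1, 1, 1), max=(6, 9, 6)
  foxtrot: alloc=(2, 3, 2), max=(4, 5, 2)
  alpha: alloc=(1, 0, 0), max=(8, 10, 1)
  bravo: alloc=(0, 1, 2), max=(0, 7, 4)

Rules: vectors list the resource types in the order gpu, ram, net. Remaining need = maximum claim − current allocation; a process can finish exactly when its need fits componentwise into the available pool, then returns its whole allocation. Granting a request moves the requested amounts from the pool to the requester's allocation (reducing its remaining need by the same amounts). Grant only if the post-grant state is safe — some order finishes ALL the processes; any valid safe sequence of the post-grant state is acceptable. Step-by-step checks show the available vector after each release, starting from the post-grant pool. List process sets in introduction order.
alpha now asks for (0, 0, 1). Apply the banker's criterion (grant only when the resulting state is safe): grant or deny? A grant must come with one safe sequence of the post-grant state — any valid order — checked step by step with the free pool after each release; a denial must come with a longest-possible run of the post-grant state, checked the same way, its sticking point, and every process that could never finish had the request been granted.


DENY. Granting would leave the state unsafe.
Key observation: after foxtrot, bravo, delta the pool peaks at (6, 8, 4), and each blocked process is short somewhere: golf on gpu, ram; india on gpu, net; echo on net; alpha on gpu, ram.
Pretend the grant happened; the run foxtrot, bravo, delta goes as far as possible. Check, step by step:
  pool = (2, 3, 0)
  foxtrot: need (2, 2, 0) fits (2, 3, 0); releases (2, 3, 2), pool now (4, 6, 2)
  bravo: need (0, 6, 2) fits (4, 6, 2); releases (0, 1, 2), pool now (4, 7, 4)
  delta: need (0, 6, 3) fits (4, 7, 4); releases (2, 1, 0), pool now (6, 8, 4)
  blocked: golf wants (8, 11, 2), pool (6, 8, 4) — not enough gpu and ram
  blocked: india wants (7, 8, 5), pool (6, 8, 4) — not enough gpu and net
  blocked: echo wants (5, 8, 5), pool (6, 8, 4) — not enough net
  blocked: alpha wants (7, 10, 0), pool (6, 8, 4) — not enough gpu and ram
Processes that could never finish after the grant: golf, india, echo and alpha.


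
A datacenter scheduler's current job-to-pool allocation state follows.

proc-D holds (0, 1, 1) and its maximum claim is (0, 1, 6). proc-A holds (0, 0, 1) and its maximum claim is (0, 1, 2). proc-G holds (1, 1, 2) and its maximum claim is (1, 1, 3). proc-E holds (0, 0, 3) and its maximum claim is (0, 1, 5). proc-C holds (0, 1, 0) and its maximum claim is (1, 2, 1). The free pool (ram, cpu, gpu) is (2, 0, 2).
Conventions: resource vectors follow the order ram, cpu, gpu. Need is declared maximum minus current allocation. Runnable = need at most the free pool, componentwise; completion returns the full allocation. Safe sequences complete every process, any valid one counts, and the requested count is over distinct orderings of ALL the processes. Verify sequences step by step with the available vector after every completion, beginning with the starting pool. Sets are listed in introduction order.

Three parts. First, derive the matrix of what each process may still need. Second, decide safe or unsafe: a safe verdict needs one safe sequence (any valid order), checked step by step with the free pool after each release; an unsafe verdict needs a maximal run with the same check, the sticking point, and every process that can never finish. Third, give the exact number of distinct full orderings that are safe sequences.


(1) Outstanding need per process (order ram, cpu, gpu):
  proc-D: (0, 0, 5)
  proc-A: (0, 1, 1)
  proc-G: (0, 0, 1)
  proc-E: (0, 1, 2)
  proc-C: (1, 1, 1)
(2) SAFE, for example via the order proc-G, proc-A, proc-D, proc-C, proc-E.
Key observation: reading the order forward, proc-A is the first process whose need (0, 1, 1) meets the free pool (3, 1, 4) exactly on a resource it requests.
Step-by-step check:
  pool = (2, 0, 2)
  run proc-G (needs (0, 0, 1), free (2, 0, 2)); after release of (1, 1, 2) the pool is (3, 1, 4)
  run proc-A (needs (0, 1, 1), free (3, 1, 4)); after release of (0, 0, 1) the pool is (3, 1, 5)
  run proc-D (needs (0, 0, 5), free (3, 1, 5)); after release of (0, 1, 1) the pool is (3, 2, 6)
  run proc-C (needs (1, 1, 1), free (3, 2, 6)); after release of (0, 1, 0) the pool is (3, 3, 6)
  run proc-E (needs (0, 1, 2), free (3, 3, 6)); after release of (0, 0, 3) the pool is (3, 3, 9)
(3) Precisely 16 of the possible complete orderings are safe sequences.


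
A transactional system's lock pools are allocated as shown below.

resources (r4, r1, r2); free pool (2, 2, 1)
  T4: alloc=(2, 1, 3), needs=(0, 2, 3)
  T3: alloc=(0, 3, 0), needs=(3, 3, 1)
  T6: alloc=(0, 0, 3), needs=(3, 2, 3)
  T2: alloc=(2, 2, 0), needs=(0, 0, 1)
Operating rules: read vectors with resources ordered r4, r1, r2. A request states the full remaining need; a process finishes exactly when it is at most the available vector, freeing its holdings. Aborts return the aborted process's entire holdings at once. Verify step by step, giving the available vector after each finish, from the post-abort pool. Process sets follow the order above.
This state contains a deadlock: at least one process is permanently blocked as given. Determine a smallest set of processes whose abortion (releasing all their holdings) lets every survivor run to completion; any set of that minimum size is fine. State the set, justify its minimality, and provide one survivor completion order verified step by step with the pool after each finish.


Abort T4.
Key observation: before aborting T4, T6 was permanently blocked — no order could ever run it; afterwards it completes at step 3.
Why nothing smaller works: aborting no one leaves the state deadlocked as given.
The survivors complete as T3, T2, T6. Verifying each step (starting from the post-abort pool):
  pool = (4, 3, 4)
  run T3 (needs (3, 3, 1), free (4, 3, 4)); after release of (0, 3, 0) the pool is (4, 6, 4)
  run T2 (needs (0, 0, 1), free (4, 6, 4)); after release of (2, 2, 0) the pool is (6, 8, 4)
  run T6 (needs (3, 2, 3), free (6, 8, 4)); after release of (0, 0, 3) the pool is (6, 8, 7)


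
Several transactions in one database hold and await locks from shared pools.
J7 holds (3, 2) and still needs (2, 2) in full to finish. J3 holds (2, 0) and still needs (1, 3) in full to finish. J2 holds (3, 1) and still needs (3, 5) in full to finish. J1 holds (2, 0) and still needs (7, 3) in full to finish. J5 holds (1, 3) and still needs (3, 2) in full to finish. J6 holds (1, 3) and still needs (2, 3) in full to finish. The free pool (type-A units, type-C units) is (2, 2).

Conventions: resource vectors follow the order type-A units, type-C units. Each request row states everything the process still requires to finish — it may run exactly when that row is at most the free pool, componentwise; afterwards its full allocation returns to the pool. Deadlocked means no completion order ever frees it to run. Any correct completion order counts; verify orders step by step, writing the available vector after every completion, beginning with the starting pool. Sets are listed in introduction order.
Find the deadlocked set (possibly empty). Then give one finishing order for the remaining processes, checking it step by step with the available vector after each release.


Nothing here is deadlocked.
Key observation: no deadlock: J7 fits now, and the freed resources carry the rest through.
The rest can finish in the order J7, J5, J2, J6, J3, J1. Step-by-step check:
  pool = (2, 2)
  J7 needs (2, 2) <= (2, 2) -> finishes; pool += (3, 2) = (5, 4)
  J5 needs (3, 2) <= (5, 4) -> finishes; pool += (1, 3) = (6, 7)
  J2 needs (3, 5) <= (6, 7) -> finishes; pool += (3, 1) = (9, 8)
  J6 needs (2, 3) <= (9, 8) -> finishes; pool += (1, 3) = (10, 11)
  J3 needs (1, 3) <= (10, 11) -> finishes; pool += (2, 0) = (12, 11)
  J1 needs (7, 3) <= (12, 11) -> finishes; pool += (2, 0) = (14, 11)


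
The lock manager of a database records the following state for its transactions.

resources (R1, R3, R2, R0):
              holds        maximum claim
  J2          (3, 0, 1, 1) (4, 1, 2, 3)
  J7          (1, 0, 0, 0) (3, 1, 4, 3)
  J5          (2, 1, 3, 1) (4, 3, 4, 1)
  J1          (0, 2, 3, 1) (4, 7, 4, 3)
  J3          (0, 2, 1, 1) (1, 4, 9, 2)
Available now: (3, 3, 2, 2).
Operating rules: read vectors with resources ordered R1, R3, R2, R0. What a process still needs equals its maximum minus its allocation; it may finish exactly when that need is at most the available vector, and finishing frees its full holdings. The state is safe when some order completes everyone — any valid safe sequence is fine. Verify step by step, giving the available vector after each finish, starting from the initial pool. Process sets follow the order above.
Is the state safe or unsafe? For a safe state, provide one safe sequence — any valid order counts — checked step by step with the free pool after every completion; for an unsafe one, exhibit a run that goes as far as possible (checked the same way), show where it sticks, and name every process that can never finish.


UNSAFE.
Key observation: after J5, J2, J7 the pool peaks at (9, 4, 6, 4), and each blocked process is short somewhere: J1 on R3; J3 on R2.
Going as far as possible: J5, J2, J7; after that, nothing fits. Step-by-step check:
  pool = (3, 3, 2, 2)
  J5 needs (2, 2, 1, 0) <= (3, 3, 2, 2) -> finishes; pool += (2, 1, 3, 1) = (5, 4, 5, 3)
  J2 needs (1, 1, 1, 2) <= (5, 4, 5, 3) -> finishes; pool += (3, 0, 1, 1) = (8, 4, 6, 4)
  J7 needs (2, 1, 4, 3) <= (8, 4, 6, 4) -> finishes; pool += (1, 0, 0, 0) = (9, 4, 6, 4)
  blocked: J1 wants (4, 5, 1, 2), pool (9, 4, 6, 4) — not enough R3
  blocked: J3 wants (1, 2, 8, 1), pool (9, 4, 6, 4) — not enough R2
Never able to finish: J1 and J3.


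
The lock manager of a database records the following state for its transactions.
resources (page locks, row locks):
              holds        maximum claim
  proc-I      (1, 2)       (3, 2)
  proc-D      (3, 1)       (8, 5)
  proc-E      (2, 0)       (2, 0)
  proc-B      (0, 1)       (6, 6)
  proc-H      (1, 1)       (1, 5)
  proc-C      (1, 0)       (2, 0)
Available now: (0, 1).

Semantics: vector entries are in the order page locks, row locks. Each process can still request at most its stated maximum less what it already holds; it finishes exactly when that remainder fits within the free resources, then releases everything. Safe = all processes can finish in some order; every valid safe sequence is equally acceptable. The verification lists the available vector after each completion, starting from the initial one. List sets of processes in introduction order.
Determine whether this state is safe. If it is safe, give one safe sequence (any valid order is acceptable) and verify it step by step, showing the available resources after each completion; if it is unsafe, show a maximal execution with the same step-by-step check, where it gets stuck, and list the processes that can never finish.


UNSAFE.
Key observation: row locks is the bottleneck — with proc-E, proc-C, proc-I done the pool holds (4, 3), short of every remaining need.
The run proc-E, proc-C, proc-I cannot be extended any further. Verifying each step:
  pool = (0, 1)
  proc-E: need (0, 0) fits (0, 1); releases (2, 0), pool now (2, 1)
  proc-C: need (1, 0) fits (2, 1); releases (1, 0), pool now (3, 1)
  proc-I: need (2, 0) fits (3, 1); releases (1, 2), pool now (4, 3)
  proc-D cannot run: need (5, 4) vs free (4, 3) (insufficient page locks and row locks)
  proc-B cannot run: need (6, 5) vs free (4, 3) (insufficient page locks and row locks)
  proc-H cannot run: need (0, 4) vs free (4, 3) (insufficient row locks)
Never able to finish: proc-D, proc-B and proc-H.


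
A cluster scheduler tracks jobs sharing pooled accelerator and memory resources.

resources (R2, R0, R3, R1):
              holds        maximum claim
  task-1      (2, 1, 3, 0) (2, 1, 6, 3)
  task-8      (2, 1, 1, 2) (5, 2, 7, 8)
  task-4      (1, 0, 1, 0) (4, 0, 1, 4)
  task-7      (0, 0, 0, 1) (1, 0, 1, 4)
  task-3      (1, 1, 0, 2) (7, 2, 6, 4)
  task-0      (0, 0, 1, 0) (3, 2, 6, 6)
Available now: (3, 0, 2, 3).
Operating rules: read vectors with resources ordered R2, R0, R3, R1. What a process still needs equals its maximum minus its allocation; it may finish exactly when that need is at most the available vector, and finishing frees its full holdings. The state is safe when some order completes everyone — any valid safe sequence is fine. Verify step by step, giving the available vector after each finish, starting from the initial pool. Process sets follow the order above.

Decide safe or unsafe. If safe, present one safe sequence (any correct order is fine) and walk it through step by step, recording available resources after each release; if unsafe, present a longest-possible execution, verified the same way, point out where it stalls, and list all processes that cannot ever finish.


The state is SAFE; one workable sequence: task-7, task-4, task-1, task-3, task-8, task-0.
Key observation: at task-7 the run first touches a limit — (1, 0, 1, 3) against (3, 0, 2, 3), exact on a resource it actually requests.
Walking it through:
  pool = (3, 0, 2, 3)
  task-7: need (1, 0, 1, 3) fits (3, 0, 2, 3); releases (0, 0, 0, 1), pool now (3, 0, 2, 4)
  task-4: need (3, 0, 0, 4) fits (3, 0, 2, 4); releases (1, 0, 1, 0), pool now (4, 0, 3, 4)
  task-1: need (0, 0, 3, 3) fits (4, 0, 3, 4); releases (2, 1, 3, 0), pool now (6, 1, 6, 4)
  task-3: need (6, 1, 6, 2) fits (6, 1, 6, 4); releases (1, 1, 0, 2), pool now (7, 2, 6, 6)
  task-8: need (3, 1, 6, 6) fits (7, 2, 6, 6); releases (2, 1, 1, 2), pool now (9, 3, 7, 8)
  task-0: need (3, 2, 5, 6) fits (9, 3, 7, 8); releases (0, 0, 1, 0), pool now (9, 3, 8, 8)


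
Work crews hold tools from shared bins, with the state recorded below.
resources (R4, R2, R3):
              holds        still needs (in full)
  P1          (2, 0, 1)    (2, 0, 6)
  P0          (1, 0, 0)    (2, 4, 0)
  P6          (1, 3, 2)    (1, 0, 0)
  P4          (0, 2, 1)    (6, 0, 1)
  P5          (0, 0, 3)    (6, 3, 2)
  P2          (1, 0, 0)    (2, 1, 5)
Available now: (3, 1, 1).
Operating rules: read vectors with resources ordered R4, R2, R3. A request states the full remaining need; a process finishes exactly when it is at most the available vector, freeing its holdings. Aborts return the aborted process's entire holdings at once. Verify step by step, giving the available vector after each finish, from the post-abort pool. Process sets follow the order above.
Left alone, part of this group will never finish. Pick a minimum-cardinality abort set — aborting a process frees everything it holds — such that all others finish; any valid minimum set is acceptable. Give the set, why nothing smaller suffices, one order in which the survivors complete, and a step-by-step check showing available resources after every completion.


Minimum abort set: P2.
Key observation: P5 had no path to completion before; after the abort of P2 ((1, 0, 0) returned), step 3 is where it fits.
Minimality: the empty abort set fails — the state is deadlocked as it stands.
The survivors complete as P6, P0, P5, P4, P1. Check, step by step (starting from the post-abort pool):
  pool = (4, 1, 1)
  P6: need (1, 0, 0) fits (4, 1, 1); releases (1, 3, 2), pool now (5, 4, 3)
  P0: need (2, 4, 0) fits (5, 4, 3); releases (1, 0, 0), pool now (6, 4, 3)
  P5: need (6, 3, 2) fits (6, 4, 3); releases (0, 0, 3), pool now (6, 4, 6)
  P4: need (6, 0, 1) fits (6, 4, 6); releases (0, 2, 1), pool now (6, 6, 7)
  P1: need (2, 0, 6) fits (6, 6, 7); releases (2, 0, 1), pool now (8, 6, 8)


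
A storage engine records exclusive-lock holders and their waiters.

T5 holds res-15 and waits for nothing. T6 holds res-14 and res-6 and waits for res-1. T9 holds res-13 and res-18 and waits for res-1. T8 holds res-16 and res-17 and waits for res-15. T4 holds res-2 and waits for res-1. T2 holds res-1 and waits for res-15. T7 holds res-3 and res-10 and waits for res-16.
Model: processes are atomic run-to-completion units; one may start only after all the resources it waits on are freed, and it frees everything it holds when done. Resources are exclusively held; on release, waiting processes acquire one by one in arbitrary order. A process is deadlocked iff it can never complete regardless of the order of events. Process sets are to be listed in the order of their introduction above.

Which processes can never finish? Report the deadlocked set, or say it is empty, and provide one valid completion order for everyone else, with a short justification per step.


The deadlocked set is empty.
Key observation: the waits form no ring: some process can always run, and its releases unblock the others one by one.
One completion order for the rest: T5, T8, T2, T7, T9, T6, T4.
Check, step by step:
  T5: no waits; runs immediately, freeing res-15
  T8: everything it awaited (res-15) is free; runs, freeing res-16 and res-17
  T2: everything it awaited (res-15) is free; runs, freeing res-1
  T7: everything it awaited (res-16) is free; runs, freeing res-3 and res-10
  T9: everything it awaited (res-1) is free; runs, freeing res-13 and res-18
  T6: everything it awaited (res-1) is free; runs, freeing res-14 and res-6
  T4: everything it awaited (res-1) is free; runs, freeing res-2


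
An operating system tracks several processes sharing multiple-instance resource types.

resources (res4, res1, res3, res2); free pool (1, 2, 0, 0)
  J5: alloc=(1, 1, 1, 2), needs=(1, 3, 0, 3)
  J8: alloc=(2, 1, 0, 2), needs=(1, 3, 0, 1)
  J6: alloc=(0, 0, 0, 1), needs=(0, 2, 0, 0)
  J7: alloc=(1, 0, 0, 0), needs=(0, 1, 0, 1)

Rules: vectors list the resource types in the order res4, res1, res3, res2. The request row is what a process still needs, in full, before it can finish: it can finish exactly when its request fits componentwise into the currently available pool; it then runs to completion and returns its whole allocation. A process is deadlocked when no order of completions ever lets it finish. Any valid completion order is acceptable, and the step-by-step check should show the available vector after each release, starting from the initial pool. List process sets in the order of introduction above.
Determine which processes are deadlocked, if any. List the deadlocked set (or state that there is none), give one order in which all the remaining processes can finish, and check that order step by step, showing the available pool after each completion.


The deadlocked set is J5 and J8.
Key observation: once J6, J7 finish, the pool peaks at (2, 2, 0, 1) — and every remaining process still needs more res1 than that.
A valid finishing order for the others: J6, J7. Step-by-step check:
  pool = (1, 2, 0, 0)
  J6 needs (0, 2, 0, 0) <= (1, 2, 0, 0) -> finishes; pool += (0, 0, 0, 1) = (1, 2, 0, 1)
  J7 needs (0, 1, 0, 1) <= (1, 2, 0, 1) -> finishes; pool += (1, 0, 0, 0) = (2, 2, 0, 1)
The blocked processes can never fit:
  J5 cannot run: need (1, 3, 0, 3) vs free (2, 2, 0, 1) (insufficient res1 and res2)
  J8 cannot run: need (1, 3, 0, 1) vs free (2, 2, 0, 1) (insufficient res1)


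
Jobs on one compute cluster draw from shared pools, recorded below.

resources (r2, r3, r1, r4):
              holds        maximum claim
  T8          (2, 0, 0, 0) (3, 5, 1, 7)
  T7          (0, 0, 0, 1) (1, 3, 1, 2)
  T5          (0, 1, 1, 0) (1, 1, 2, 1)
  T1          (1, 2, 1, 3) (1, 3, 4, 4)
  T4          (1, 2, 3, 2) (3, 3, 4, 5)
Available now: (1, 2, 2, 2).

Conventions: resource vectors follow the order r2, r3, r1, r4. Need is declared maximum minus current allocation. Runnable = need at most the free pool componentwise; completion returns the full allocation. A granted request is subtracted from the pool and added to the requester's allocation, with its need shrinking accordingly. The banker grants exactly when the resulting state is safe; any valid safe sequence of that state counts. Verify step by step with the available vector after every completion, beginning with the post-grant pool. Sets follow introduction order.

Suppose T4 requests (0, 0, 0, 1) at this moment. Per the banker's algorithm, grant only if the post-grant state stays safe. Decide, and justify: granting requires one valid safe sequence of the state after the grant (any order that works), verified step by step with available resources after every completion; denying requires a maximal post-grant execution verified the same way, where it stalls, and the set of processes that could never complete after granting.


GRANT. The post-grant state is safe; one safe sequence: T5, T1, T4, T7, T8.
Key observation: the transfer keeps a workable pool ((1, 2, 2, 1)); T5 starts the safe sequence.
Check on the post-grant state, step by step:
  pool = (1, 2, 2, 1)
  T5: need (1, 0, 1, 1) fits (1, 2, 2, 1); releases (0, 1, 1, 0), pool now (1, 3, 3, 1)
  T1: need (0, 1, 3, 1) fits (1, 3, 3, 1); releases (1, 2, 1, 3), pool now (2, 5, 4, 4)
  T4: need (2, 1, 1, 2) fits (2, 5, 4, 4); releases (1, 2, 3, 3), pool now (3, 7, 7, 7)
  T7: need (1, 3, 1, 1) fits (3, 7, 7, 7); releases (0, 0, 0, 1), pool now (3, 7, 7, 8)
  T8: need (1, 5, 1, 7) fits (3, 7, 7, 8); releases (2, 0, 0, 0), pool now (5, 7, 7, 8)


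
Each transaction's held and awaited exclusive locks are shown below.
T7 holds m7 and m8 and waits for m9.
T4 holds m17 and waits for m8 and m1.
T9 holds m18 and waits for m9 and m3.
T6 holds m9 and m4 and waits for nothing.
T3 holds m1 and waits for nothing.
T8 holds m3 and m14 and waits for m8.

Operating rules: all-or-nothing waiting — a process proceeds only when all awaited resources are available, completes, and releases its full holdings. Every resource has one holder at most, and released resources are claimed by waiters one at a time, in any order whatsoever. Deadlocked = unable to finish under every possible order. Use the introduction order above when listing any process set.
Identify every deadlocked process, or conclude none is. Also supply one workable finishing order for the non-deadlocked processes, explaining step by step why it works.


Nothing here is deadlocked.
Key observation: there is no circular wait here — follow any chain and it reaches a process that is free to run now.
A valid finishing order for the others: T3, T6, T7, T8, T9, T4.
Verifying each step:
  T3 waits on nothing -> runs at once and releases m1
  T6 waits on nothing -> runs at once and releases m9 and m4
  T7: everything it awaited (m9) is free; runs, freeing m7 and m8
  T8: everything it awaited (m8) is free; runs, freeing m3 and m14
  T9: everything it awaited (m9 and m3) is free; runs, freeing m18
  T4: everything it awaited (m8 and m1) is free; runs, freeing m17


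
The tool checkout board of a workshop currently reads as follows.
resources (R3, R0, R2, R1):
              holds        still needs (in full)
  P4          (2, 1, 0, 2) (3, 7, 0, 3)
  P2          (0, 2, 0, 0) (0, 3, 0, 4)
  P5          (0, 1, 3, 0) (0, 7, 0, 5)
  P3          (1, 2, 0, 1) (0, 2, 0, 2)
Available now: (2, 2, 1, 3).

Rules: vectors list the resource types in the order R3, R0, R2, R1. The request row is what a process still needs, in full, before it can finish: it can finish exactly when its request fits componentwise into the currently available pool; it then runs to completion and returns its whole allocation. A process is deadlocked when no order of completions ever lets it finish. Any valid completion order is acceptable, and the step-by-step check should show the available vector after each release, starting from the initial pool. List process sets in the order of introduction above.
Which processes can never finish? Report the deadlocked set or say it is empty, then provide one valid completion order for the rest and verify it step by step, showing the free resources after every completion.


Deadlocked: P4 and P5.
Key observation: no order helps: past P3, P2, the free pool tops out at (3, 6, 1, 4), below what each blocked process needs in R0.
The rest can finish in the order P3, P2. Check, step by step:
  pool = (2, 2, 1, 3)
  run P3 (needs (0, 2, 0, 2), free (2, 2, 1, 3)); after release of (1, 2, 0, 1) the pool is (3, 4, 1, 4)
  run P2 (needs (0, 3, 0, 4), free (3, 4, 1, 4)); after release of (0, 2, 0, 0) the pool is (3, 6, 1, 4)
The stuck group stays short no matter what:
  P4 cannot run: need (3, 7, 0, 3) vs free (3, 6, 1, 4) (insufficient R0)
  P5 cannot run: need (0, 7, 0, 5) vs free (3, 6, 1, 4) (insufficient R0 and R1)
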